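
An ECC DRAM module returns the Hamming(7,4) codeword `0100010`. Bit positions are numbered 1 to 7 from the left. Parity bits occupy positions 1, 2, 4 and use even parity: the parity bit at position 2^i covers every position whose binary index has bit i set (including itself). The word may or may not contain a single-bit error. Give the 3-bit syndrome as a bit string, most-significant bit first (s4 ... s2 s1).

100

s1: b1⊕b3⊕b5⊕b7 = 0⊕0⊕0⊕0 = 0
s2: b2⊕b3⊕b6⊕b7 = 1⊕0⊕1⊕0 = 0
s4: b4⊕b5⊕b6⊕b7 = 0⊕0⊕1⊕0 = 1
Syndrome (s4...s1) = 100 → position 4.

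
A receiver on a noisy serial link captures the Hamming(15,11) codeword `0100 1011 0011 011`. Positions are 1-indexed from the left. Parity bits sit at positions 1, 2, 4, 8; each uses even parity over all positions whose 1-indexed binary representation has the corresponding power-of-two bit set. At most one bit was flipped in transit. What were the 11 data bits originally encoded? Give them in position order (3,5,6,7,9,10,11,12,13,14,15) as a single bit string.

01010011001

s1: b1⊕b3⊕b5⊕b7⊕b9⊕b11⊕b13⊕b15 = 0⊕0⊕1⊕1⊕0⊕1⊕0⊕1 = 0
s2: b2⊕b3⊕b6⊕b7⊕b10⊕b11⊕b14⊕b15 = 1⊕0⊕0⊕1⊕0⊕1⊕1⊕1 = 1
s4: b4⊕b5⊕b6⊕b7⊕b12⊕b13⊕b14⊕b15 = 0⊕1⊕0⊕1⊕1⊕0⊕1⊕1 = 1
s8: b8⊕b9⊕b10⊕b11⊕b12⊕b13⊕b14⊕b15 = 1⊕0⊕0⊕1⊕1⊕0⊕1⊕1 = 1
Syndrome (s8...s1) = 1110 → position 14.
Flip bit 14: corrected codeword = 010010110011001
Data bits at positions 3,5,6,7,9,10,11,12,13,14,15: 01010011001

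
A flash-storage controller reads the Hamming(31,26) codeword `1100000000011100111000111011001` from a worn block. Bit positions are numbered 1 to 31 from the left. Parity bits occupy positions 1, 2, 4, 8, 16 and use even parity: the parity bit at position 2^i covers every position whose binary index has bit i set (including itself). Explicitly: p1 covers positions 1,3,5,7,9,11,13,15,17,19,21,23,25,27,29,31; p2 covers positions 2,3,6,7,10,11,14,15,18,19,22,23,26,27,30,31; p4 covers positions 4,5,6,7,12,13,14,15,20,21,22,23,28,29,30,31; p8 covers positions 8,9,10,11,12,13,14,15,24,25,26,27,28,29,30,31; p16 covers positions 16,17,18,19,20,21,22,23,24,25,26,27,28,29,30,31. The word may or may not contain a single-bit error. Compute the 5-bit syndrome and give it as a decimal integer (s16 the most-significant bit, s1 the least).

s1: b1⊕b3⊕b5⊕b7⊕b9⊕b11⊕b13⊕b15⊕b17⊕b19⊕b21⊕b23⊕b25⊕b27⊕b29⊕b31 = 1⊕0⊕0⊕0⊕0⊕0⊕1⊕0⊕1⊕1⊕0⊕1⊕1⊕1⊕0⊕1 = 0
s2: b2⊕b3⊕b6⊕b7⊕b10⊕b11⊕b14⊕b15⊕b18⊕b19⊕b22⊕b23⊕b26⊕b27⊕b30⊕b31 = 1⊕0⊕0⊕0⊕0⊕0⊕1⊕0⊕1⊕1⊕0⊕1⊕0⊕1⊕0⊕1 = 1
s4: b4⊕b5⊕b6⊕b7⊕b12⊕b13⊕b14⊕b15⊕b20⊕b21⊕b22⊕b23⊕b28⊕b29⊕b30⊕b31 = 0⊕0⊕0⊕0⊕1⊕1⊕1⊕0⊕0⊕0⊕0⊕1⊕1⊕0⊕0⊕1 = 0
s8: b8⊕b9⊕b10⊕b11⊕b12⊕b13⊕b14⊕b15⊕b24⊕b25⊕b26⊕b27⊕b28⊕b29⊕b30⊕b31 = 0⊕0⊕0⊕0⊕1⊕1⊕1⊕0⊕1⊕1⊕0⊕1⊕1⊕0⊕0⊕1 = 0
s16: b16⊕b17⊕b18⊕b19⊕b20⊕b21⊕b22⊕b23⊕b24⊕b25⊕b26⊕b27⊕b28⊕b29⊕b30⊕b31 = 0⊕1⊕1⊕1⊕0⊕0⊕0⊕1⊕1⊕1⊕0⊕1⊕1⊕0⊕0⊕1 = 1
Syndrome (s16...s1) = 10010 → position 18.

18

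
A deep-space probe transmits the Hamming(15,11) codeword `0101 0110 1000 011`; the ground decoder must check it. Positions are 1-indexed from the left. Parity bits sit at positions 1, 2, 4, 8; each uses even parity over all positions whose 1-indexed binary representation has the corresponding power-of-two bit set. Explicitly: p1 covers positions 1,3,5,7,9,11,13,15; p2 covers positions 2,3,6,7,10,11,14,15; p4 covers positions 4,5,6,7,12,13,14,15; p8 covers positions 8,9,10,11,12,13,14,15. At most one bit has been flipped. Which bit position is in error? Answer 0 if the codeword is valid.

15

s1: b1⊕b3⊕b5⊕b7⊕b9⊕b11⊕b13⊕b15 = 0⊕0⊕0⊕1⊕1⊕0⊕0⊕1 = 1
s2: b2⊕b3⊕b6⊕b7⊕b10⊕b11⊕b14⊕b15 = 1⊕0⊕1⊕1⊕0⊕0⊕1⊕1 = 1
s4: b4⊕b5⊕b6⊕b7⊕b12⊕b13⊕b14⊕b15 = 1⊕0⊕1⊕1⊕0⊕0⊕1⊕1 = 1
s8: b8⊕b9⊕b10⊕b11⊕b12⊕b13⊕b14⊕b15 = 0⊕1⊕0⊕0⊕0⊕0⊕1⊕1 = 1
Syndrome (s8...s1) = 1111 → position 15.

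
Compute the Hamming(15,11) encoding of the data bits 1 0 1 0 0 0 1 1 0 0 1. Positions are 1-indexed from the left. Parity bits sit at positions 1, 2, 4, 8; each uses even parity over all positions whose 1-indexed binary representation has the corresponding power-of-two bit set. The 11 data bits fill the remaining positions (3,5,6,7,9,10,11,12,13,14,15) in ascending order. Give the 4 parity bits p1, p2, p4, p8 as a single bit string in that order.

Place data bits at non-power-of-two positions: b3=1, b5=0, b6=1, b7=0, b9=0, b10=0, b11=1, b12=1, b13=0, b14=0, b15=1.
p1 = XOR of data positions {3,5,7,9,11,13,15} = 1⊕0⊕0⊕0⊕1⊕0⊕1 = 1
p2 = XOR of data positions {3,6,7,10,11,14,15} = 1⊕1⊕0⊕0⊕1⊕0⊕1 = 0
p4 = XOR of data positions {5,6,7,12,13,14,15} = 0⊕1⊕0⊕1⊕0⊕0⊕1 = 1
p8 = XOR of data positions {9,10,11,12,13,14,15} = 0⊕0⊕1⊕1⊕0⊕0⊕1 = 1
Parity bits p1,p2,p4,p8 = 1011

1011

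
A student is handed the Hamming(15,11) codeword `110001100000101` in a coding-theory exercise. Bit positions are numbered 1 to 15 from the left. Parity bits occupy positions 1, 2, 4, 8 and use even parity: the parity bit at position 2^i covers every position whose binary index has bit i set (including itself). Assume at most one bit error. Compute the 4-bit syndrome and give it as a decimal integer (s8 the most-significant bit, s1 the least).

s1: b1⊕b3⊕b5⊕b7⊕b9⊕b11⊕b13⊕b15 = 1⊕0⊕0⊕1⊕0⊕0⊕1⊕1 = 0
s2: b2⊕b3⊕b6⊕b7⊕b10⊕b11⊕b14⊕b15 = 1⊕0⊕1⊕1⊕0⊕0⊕0⊕1 = 0
s4: b4⊕b5⊕b6⊕b7⊕b12⊕b13⊕b14⊕b15 = 0⊕0⊕1⊕1⊕0⊕1⊕0⊕1 = 0
s8: b8⊕b9⊕b10⊕b11⊕b12⊕b13⊕b14⊕b15 = 0⊕0⊕0⊕0⊕0⊕1⊕0⊕1 = 0
Syndrome (s8...s1) = 0000 → position 0 (no error).

0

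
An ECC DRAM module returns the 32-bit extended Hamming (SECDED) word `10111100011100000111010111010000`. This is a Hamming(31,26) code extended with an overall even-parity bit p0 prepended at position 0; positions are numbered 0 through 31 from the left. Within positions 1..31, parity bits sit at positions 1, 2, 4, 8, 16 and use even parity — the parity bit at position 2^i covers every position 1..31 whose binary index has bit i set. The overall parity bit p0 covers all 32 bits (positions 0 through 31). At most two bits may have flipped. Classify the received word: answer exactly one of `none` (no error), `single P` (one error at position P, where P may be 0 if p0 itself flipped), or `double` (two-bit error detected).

none

s1: b1⊕b3⊕b5⊕b7⊕b9⊕b11⊕b13⊕b15⊕b17⊕b19⊕b21⊕b23⊕b25⊕b27⊕b29⊕b31 = 0⊕1⊕1⊕0⊕1⊕1⊕0⊕0⊕1⊕1⊕1⊕1⊕1⊕1⊕0⊕0 = 0
s2: b2⊕b3⊕b6⊕b7⊕b10⊕b11⊕b14⊕b15⊕b18⊕b19⊕b22⊕b23⊕b26⊕b27⊕b30⊕b31 = 1⊕1⊕0⊕0⊕1⊕1⊕0⊕0⊕1⊕1⊕0⊕1⊕0⊕1⊕0⊕0 = 0
s4: b4⊕b5⊕b6⊕b7⊕b12⊕b13⊕b14⊕b15⊕b20⊕b21⊕b22⊕b23⊕b28⊕b29⊕b30⊕b31 = 1⊕1⊕0⊕0⊕0⊕0⊕0⊕0⊕0⊕1⊕0⊕1⊕0⊕0⊕0⊕0 = 0
s8: b8⊕b9⊕b10⊕b11⊕b12⊕b13⊕b14⊕b15⊕b24⊕b25⊕b26⊕b27⊕b28⊕b29⊕b30⊕b31 = 0⊕1⊕1⊕1⊕0⊕0⊕0⊕0⊕1⊕1⊕0⊕1⊕0⊕0⊕0⊕0 = 0
s16: b16⊕b17⊕b18⊕b19⊕b20⊕b21⊕b22⊕b23⊕b24⊕b25⊕b26⊕b27⊕b28⊕b29⊕b30⊕b31 = 0⊕1⊕1⊕1⊕0⊕1⊕0⊕1⊕1⊕1⊕0⊕1⊕0⊕0⊕0⊕0 = 0
Syndrome (s16...s1) = 00000 → position 0 (no error).
Overall parity (XOR of all 32 bits, including p0): 1⊕0⊕1⊕1⊕1⊕1⊕0⊕0⊕0⊕1⊕1⊕1⊕0⊕0⊕0⊕0⊕0⊕1⊕1⊕1⊕0⊕1⊕0⊕1⊕1⊕1⊕0⊕1⊕0⊕0⊕0⊕0 = 0
Overall=0, syndrome position=0 → no error.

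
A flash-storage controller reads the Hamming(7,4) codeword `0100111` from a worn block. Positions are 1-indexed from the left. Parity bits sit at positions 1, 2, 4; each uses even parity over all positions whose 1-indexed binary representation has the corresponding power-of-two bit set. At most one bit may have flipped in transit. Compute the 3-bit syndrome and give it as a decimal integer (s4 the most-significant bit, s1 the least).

s1: b1⊕b3⊕b5⊕b7 = 0⊕0⊕1⊕1 = 0
s2: b2⊕b3⊕b6⊕b7 = 1⊕0⊕1⊕1 = 1
s4: b4⊕b5⊕b6⊕b7 = 0⊕1⊕1⊕1 = 1
Syndrome (s4...s1) = 110 → position 6.

6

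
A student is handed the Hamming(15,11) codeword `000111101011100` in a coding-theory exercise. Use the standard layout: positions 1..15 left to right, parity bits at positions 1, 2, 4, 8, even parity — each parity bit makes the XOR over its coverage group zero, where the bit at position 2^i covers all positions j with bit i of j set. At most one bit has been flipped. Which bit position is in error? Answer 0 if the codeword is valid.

3

s1: b1⊕b3⊕b5⊕b7⊕b9⊕b11⊕b13⊕b15 = 0⊕0⊕1⊕1⊕1⊕1⊕1⊕0 = 1
s2: b2⊕b3⊕b6⊕b7⊕b10⊕b11⊕b14⊕b15 = 0⊕0⊕1⊕1⊕0⊕1⊕0⊕0 = 1
s4: b4⊕b5⊕b6⊕b7⊕b12⊕b13⊕b14⊕b15 = 1⊕1⊕1⊕1⊕1⊕1⊕0⊕0 = 0
s8: b8⊕b9⊕b10⊕b11⊕b12⊕b13⊕b14⊕b15 = 0⊕1⊕0⊕1⊕1⊕1⊕0⊕0 = 0
Syndrome (s8...s1) = 0011 → position 3.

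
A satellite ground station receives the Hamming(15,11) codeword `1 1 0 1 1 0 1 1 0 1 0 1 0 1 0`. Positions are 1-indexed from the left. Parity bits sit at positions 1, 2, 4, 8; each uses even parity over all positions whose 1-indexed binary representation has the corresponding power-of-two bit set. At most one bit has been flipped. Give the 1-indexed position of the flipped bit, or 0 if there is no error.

s1: b1⊕b3⊕b5⊕b7⊕b9⊕b11⊕b13⊕b15 = 1⊕0⊕1⊕1⊕0⊕0⊕0⊕0 = 1
s2: b2⊕b3⊕b6⊕b7⊕b10⊕b11⊕b14⊕b15 = 1⊕0⊕0⊕1⊕1⊕0⊕1⊕0 = 0
s4: b4⊕b5⊕b6⊕b7⊕b12⊕b13⊕b14⊕b15 = 1⊕1⊕0⊕1⊕1⊕0⊕1⊕0 = 1
s8: b8⊕b9⊕b10⊕b11⊕b12⊕b13⊕b14⊕b15 = 1⊕0⊕1⊕0⊕1⊕0⊕1⊕0 = 0
Syndrome (s8...s1) = 0101 → position 5.

5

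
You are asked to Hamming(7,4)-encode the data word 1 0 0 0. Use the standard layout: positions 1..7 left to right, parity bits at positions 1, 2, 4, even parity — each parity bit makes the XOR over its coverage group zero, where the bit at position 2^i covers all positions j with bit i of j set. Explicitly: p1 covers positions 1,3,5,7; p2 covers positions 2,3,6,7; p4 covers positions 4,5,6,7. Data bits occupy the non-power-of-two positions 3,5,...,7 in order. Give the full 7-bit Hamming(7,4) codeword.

1110000

Place data bits at non-power-of-two positions: b3=1, b5=0, b6=0, b7=0.
p1 = XOR of data positions {3,5,7} = 1⊕0⊕0 = 1
p2 = XOR of data positions {3,6,7} = 1⊕0⊕0 = 1
p4 = XOR of data positions {5,6,7} = 0⊕0⊕0 = 0
Codeword b1..b7 = 1110000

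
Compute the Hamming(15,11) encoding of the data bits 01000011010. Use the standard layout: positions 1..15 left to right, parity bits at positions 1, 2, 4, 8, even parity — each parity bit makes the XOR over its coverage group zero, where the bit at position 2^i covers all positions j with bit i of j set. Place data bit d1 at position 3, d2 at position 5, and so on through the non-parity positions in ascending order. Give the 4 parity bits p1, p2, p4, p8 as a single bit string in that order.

0011

Place data bits at non-power-of-two positions: b3=0, b5=1, b6=0, b7=0, b9=0, b10=0, b11=1, b12=1, b13=0, b14=1, b15=0.
p1 = XOR of data positions {3,5,7,9,11,13,15} = 0⊕1⊕0⊕0⊕1⊕0⊕0 = 0
p2 = XOR of data positions {3,6,7,10,11,14,15} = 0⊕0⊕0⊕0⊕1⊕1⊕0 = 0
p4 = XOR of data positions {5,6,7,12,13,14,15} = 1⊕0⊕0⊕1⊕0⊕1⊕0 = 1
p8 = XOR of data positions {9,10,11,12,13,14,15} = 0⊕0⊕1⊕1⊕0⊕1⊕0 = 1
Parity bits p1,p2,p4,p8 = 0011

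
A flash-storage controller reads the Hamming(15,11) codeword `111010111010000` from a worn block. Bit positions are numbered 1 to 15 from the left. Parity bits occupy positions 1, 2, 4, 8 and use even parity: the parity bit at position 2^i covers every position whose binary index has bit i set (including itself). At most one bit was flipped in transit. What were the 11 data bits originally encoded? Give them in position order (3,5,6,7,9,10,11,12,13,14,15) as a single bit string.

s1: b1⊕b3⊕b5⊕b7⊕b9⊕b11⊕b13⊕b15 = 1⊕1⊕1⊕1⊕1⊕1⊕0⊕0 = 0
s2: b2⊕b3⊕b6⊕b7⊕b10⊕b11⊕b14⊕b15 = 1⊕1⊕0⊕1⊕0⊕1⊕0⊕0 = 0
s4: b4⊕b5⊕b6⊕b7⊕b12⊕b13⊕b14⊕b15 = 0⊕1⊕0⊕1⊕0⊕0⊕0⊕0 = 0
s8: b8⊕b9⊕b10⊕b11⊕b12⊕b13⊕b14⊕b15 = 1⊕1⊕0⊕1⊕0⊕0⊕0⊕0 = 1
Syndrome (s8...s1) = 1000 → position 8.
Flip bit 8: corrected codeword = 111010101010000
Data bits at positions 3,5,6,7,9,10,11,12,13,14,15: 11011010000

11011010000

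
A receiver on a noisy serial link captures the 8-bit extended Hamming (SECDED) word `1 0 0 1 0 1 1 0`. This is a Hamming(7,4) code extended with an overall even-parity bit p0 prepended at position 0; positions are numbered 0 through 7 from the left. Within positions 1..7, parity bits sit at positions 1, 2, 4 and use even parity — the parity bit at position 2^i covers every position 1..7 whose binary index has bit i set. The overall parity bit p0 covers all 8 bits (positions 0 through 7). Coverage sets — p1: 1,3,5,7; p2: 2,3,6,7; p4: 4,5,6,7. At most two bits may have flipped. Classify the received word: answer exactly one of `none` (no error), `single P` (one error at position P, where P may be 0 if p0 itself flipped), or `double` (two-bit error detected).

none

s1: b1⊕b3⊕b5⊕b7 = 0⊕1⊕1⊕0 = 0
s2: b2⊕b3⊕b6⊕b7 = 0⊕1⊕1⊕0 = 0
s4: b4⊕b5⊕b6⊕b7 = 0⊕1⊕1⊕0 = 0
Syndrome (s4...s1) = 000 → position 0 (no error).
Overall parity (XOR of all 8 bits, including p0): 1⊕0⊕0⊕1⊕0⊕1⊕1⊕0 = 0
Overall=0, syndrome position=0 → no error.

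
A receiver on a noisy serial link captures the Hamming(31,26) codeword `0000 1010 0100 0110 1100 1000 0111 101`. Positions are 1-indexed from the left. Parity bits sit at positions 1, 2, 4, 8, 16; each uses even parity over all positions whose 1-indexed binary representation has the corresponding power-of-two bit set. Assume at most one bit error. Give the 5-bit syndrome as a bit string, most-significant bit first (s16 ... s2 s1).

00000

s1: b1⊕b3⊕b5⊕b7⊕b9⊕b11⊕b13⊕b15⊕b17⊕b19⊕b21⊕b23⊕b25⊕b27⊕b29⊕b31 = 0⊕0⊕1⊕1⊕0⊕0⊕0⊕1⊕1⊕0⊕1⊕0⊕0⊕1⊕1⊕1 = 0
s2: b2⊕b3⊕b6⊕b7⊕b10⊕b11⊕b14⊕b15⊕b18⊕b19⊕b22⊕b23⊕b26⊕b27⊕b30⊕b31 = 0⊕0⊕0⊕1⊕1⊕0⊕1⊕1⊕1⊕0⊕0⊕0⊕1⊕1⊕0⊕1 = 0
s4: b4⊕b5⊕b6⊕b7⊕b12⊕b13⊕b14⊕b15⊕b20⊕b21⊕b22⊕b23⊕b28⊕b29⊕b30⊕b31 = 0⊕1⊕0⊕1⊕0⊕0⊕1⊕1⊕0⊕1⊕0⊕0⊕1⊕1⊕0⊕1 = 0
s8: b8⊕b9⊕b10⊕b11⊕b12⊕b13⊕b14⊕b15⊕b24⊕b25⊕b26⊕b27⊕b28⊕b29⊕b30⊕b31 = 0⊕0⊕1⊕0⊕0⊕0⊕1⊕1⊕0⊕0⊕1⊕1⊕1⊕1⊕0⊕1 = 0
s16: b16⊕b17⊕b18⊕b19⊕b20⊕b21⊕b22⊕b23⊕b24⊕b25⊕b26⊕b27⊕b28⊕b29⊕b30⊕b31 = 0⊕1⊕1⊕0⊕0⊕1⊕0⊕0⊕0⊕0⊕1⊕1⊕1⊕1⊕0⊕1 = 0
Syndrome (s16...s1) = 00000 → position 0 (no error).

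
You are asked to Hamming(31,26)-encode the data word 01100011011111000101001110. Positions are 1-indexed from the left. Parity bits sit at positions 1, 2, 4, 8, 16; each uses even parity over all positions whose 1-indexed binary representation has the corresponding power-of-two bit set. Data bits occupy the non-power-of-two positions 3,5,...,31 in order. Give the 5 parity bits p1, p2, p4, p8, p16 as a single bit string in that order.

Place data bits at non-power-of-two positions: b3=0, b5=1, b6=1, b7=0, b9=0, b10=0, b11=1, b12=1, b13=0, b14=1, b15=1, b17=1, b18=1, b19=1, b20=0, b21=0, b22=0, b23=1, b24=0, b25=1, b26=0, b27=0, b28=1, b29=1, b30=1, b31=0.
p1 = XOR of data positions {3,5,7,9,11,13,15,17,19,21,23,25,27,29,31} = 0⊕1⊕0⊕0⊕1⊕0⊕1⊕1⊕1⊕0⊕1⊕1⊕0⊕1⊕0 = 0
p2 = XOR of data positions {3,6,7,10,11,14,15,18,19,22,23,26,27,30,31} = 0⊕1⊕0⊕0⊕1⊕1⊕1⊕1⊕1⊕0⊕1⊕0⊕0⊕1⊕0 = 0
p4 = XOR of data positions {5,6,7,12,13,14,15,20,21,22,23,28,29,30,31} = 1⊕1⊕0⊕1⊕0⊕1⊕1⊕0⊕0⊕0⊕1⊕1⊕1⊕1⊕0 = 1
p8 = XOR of data positions {9,10,11,12,13,14,15,24,25,26,27,28,29,30,31} = 0⊕0⊕1⊕1⊕0⊕1⊕1⊕0⊕1⊕0⊕0⊕1⊕1⊕1⊕0 = 0
p16 = XOR of data positions {17,18,19,20,21,22,23,24,25,26,27,28,29,30,31} = 1⊕1⊕1⊕0⊕0⊕0⊕1⊕0⊕1⊕0⊕0⊕1⊕1⊕1⊕0 = 0
Parity bits p1,p2,p4,p8,p16 = 00100

00100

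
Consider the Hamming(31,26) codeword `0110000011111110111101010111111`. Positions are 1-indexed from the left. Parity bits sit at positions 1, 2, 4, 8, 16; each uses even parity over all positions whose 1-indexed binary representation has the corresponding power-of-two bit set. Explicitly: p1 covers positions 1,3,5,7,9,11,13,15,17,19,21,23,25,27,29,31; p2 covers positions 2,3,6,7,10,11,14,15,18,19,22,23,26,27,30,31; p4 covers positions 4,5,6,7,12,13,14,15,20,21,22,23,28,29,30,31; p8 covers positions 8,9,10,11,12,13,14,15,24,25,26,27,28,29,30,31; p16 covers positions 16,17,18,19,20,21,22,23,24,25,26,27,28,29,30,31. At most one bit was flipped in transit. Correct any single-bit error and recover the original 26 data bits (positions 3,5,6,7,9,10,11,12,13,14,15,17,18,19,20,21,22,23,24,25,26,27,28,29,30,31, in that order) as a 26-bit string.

10001111111111101010111111

s1: b1⊕b3⊕b5⊕b7⊕b9⊕b11⊕b13⊕b15⊕b17⊕b19⊕b21⊕b23⊕b25⊕b27⊕b29⊕b31 = 0⊕1⊕0⊕0⊕1⊕1⊕1⊕1⊕1⊕1⊕0⊕0⊕0⊕1⊕1⊕1 = 0
s2: b2⊕b3⊕b6⊕b7⊕b10⊕b11⊕b14⊕b15⊕b18⊕b19⊕b22⊕b23⊕b26⊕b27⊕b30⊕b31 = 1⊕1⊕0⊕0⊕1⊕1⊕1⊕1⊕1⊕1⊕1⊕0⊕1⊕1⊕1⊕1 = 1
s4: b4⊕b5⊕b6⊕b7⊕b12⊕b13⊕b14⊕b15⊕b20⊕b21⊕b22⊕b23⊕b28⊕b29⊕b30⊕b31 = 0⊕0⊕0⊕0⊕1⊕1⊕1⊕1⊕1⊕0⊕1⊕0⊕1⊕1⊕1⊕1 = 0
s8: b8⊕b9⊕b10⊕b11⊕b12⊕b13⊕b14⊕b15⊕b24⊕b25⊕b26⊕b27⊕b28⊕b29⊕b30⊕b31 = 0⊕1⊕1⊕1⊕1⊕1⊕1⊕1⊕1⊕0⊕1⊕1⊕1⊕1⊕1⊕1 = 0
s16: b16⊕b17⊕b18⊕b19⊕b20⊕b21⊕b22⊕b23⊕b24⊕b25⊕b26⊕b27⊕b28⊕b29⊕b30⊕b31 = 0⊕1⊕1⊕1⊕1⊕0⊕1⊕0⊕1⊕0⊕1⊕1⊕1⊕1⊕1⊕1 = 0
Syndrome (s16...s1) = 00010 → position 2.
Flip bit 2: corrected codeword = 0010000011111110111101010111111
Data bits at positions 3,5,6,7,9,10,11,12,13,14,15,17,18,19,20,21,22,23,24,25,26,27,28,29,30,31: 10001111111111101010111111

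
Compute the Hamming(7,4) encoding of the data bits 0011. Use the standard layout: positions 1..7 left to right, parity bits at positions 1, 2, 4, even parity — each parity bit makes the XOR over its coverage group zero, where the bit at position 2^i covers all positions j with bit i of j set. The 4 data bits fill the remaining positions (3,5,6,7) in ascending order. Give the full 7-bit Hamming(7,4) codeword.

1000011

Place data bits at non-power-of-two positions: b3=0, b5=0, b6=1, b7=1.
p1 = XOR of data positions {3,5,7} = 0⊕0⊕1 = 1
p2 = XOR of data positions {3,6,7} = 0⊕1⊕1 = 0
p4 = XOR of data positions {5,6,7} = 0⊕1⊕1 = 0
Codeword b1..b7 = 1000011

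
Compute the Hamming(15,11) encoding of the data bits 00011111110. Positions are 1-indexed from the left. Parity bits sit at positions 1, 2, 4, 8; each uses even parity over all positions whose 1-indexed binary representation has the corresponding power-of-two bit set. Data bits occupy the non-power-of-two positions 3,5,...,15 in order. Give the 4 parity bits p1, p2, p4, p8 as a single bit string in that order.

0000

Place data bits at non-power-of-two positions: b3=0, b5=0, b6=0, b7=1, b9=1, b10=1, b11=1, b12=1, b13=1, b14=1, b15=0.
p1 = XOR of data positions {3,5,7,9,11,13,15} = 0⊕0⊕1⊕1⊕1⊕1⊕0 = 0
p2 = XOR of data positions {3,6,7,10,11,14,15} = 0⊕0⊕1⊕1⊕1⊕1⊕0 = 0
p4 = XOR of data positions {5,6,7,12,13,14,15} = 0⊕0⊕1⊕1⊕1⊕1⊕0 = 0
p8 = XOR of data positions {9,10,11,12,13,14,15} = 1⊕1⊕1⊕1⊕1⊕1⊕0 = 0
Parity bits p1,p2,p4,p8 = 0000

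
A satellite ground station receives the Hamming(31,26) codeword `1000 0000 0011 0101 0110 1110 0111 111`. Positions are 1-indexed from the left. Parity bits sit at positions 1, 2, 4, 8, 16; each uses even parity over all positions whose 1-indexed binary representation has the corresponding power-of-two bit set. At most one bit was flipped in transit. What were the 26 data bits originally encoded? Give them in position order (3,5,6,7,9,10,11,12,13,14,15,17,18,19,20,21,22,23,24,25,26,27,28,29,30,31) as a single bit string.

00000010010011011100111111

s1: b1⊕b3⊕b5⊕b7⊕b9⊕b11⊕b13⊕b15⊕b17⊕b19⊕b21⊕b23⊕b25⊕b27⊕b29⊕b31 = 1⊕0⊕0⊕0⊕0⊕1⊕0⊕0⊕0⊕1⊕1⊕1⊕0⊕1⊕1⊕1 = 0
s2: b2⊕b3⊕b6⊕b7⊕b10⊕b11⊕b14⊕b15⊕b18⊕b19⊕b22⊕b23⊕b26⊕b27⊕b30⊕b31 = 0⊕0⊕0⊕0⊕0⊕1⊕1⊕0⊕1⊕1⊕1⊕1⊕1⊕1⊕1⊕1 = 0
s4: b4⊕b5⊕b6⊕b7⊕b12⊕b13⊕b14⊕b15⊕b20⊕b21⊕b22⊕b23⊕b28⊕b29⊕b30⊕b31 = 0⊕0⊕0⊕0⊕1⊕0⊕1⊕0⊕0⊕1⊕1⊕1⊕1⊕1⊕1⊕1 = 1
s8: b8⊕b9⊕b10⊕b11⊕b12⊕b13⊕b14⊕b15⊕b24⊕b25⊕b26⊕b27⊕b28⊕b29⊕b30⊕b31 = 0⊕0⊕0⊕1⊕1⊕0⊕1⊕0⊕0⊕0⊕1⊕1⊕1⊕1⊕1⊕1 = 1
s16: b16⊕b17⊕b18⊕b19⊕b20⊕b21⊕b22⊕b23⊕b24⊕b25⊕b26⊕b27⊕b28⊕b29⊕b30⊕b31 = 1⊕0⊕1⊕1⊕0⊕1⊕1⊕1⊕0⊕0⊕1⊕1⊕1⊕1⊕1⊕1 = 0
Syndrome (s16...s1) = 01100 → position 12.
Flip bit 12: corrected codeword = 1000000000100101011011100111111
Data bits at positions 3,5,6,7,9,10,11,12,13,14,15,17,18,19,20,21,22,23,24,25,26,27,28,29,30,31: 00000010010011011100111111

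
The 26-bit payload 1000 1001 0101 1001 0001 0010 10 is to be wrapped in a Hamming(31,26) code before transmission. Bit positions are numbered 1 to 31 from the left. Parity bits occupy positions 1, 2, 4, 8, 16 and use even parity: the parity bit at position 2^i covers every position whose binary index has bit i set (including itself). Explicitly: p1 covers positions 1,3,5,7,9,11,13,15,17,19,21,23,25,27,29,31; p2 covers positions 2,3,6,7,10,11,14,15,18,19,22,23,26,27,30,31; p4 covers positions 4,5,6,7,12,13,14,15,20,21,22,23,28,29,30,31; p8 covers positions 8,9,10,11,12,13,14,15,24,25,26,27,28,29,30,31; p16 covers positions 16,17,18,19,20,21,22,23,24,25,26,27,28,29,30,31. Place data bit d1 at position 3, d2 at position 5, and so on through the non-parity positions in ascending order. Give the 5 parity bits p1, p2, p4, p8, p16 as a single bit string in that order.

10100

Place data bits at non-power-of-two positions: b3=1, b5=0, b6=0, b7=0, b9=1, b10=0, b11=0, b12=1, b13=0, b14=1, b15=0, b17=1, b18=1, b19=0, b20=0, b21=1, b22=0, b23=0, b24=0, b25=1, b26=0, b27=0, b28=1, b29=0, b30=1, b31=0.
p1 = XOR of data positions {3,5,7,9,11,13,15,17,19,21,23,25,27,29,31} = 1⊕0⊕0⊕1⊕0⊕0⊕0⊕1⊕0⊕1⊕0⊕1⊕0⊕0⊕0 = 1
p2 = XOR of data positions {3,6,7,10,11,14,15,18,19,22,23,26,27,30,31} = 1⊕0⊕0⊕0⊕0⊕1⊕0⊕1⊕0⊕0⊕0⊕0⊕0⊕1⊕0 = 0
p4 = XOR of data positions {5,6,7,12,13,14,15,20,21,22,23,28,29,30,31} = 0⊕0⊕0⊕1⊕0⊕1⊕0⊕0⊕1⊕0⊕0⊕1⊕0⊕1⊕0 = 1
p8 = XOR of data positions {9,10,11,12,13,14,15,24,25,26,27,28,29,30,31} = 1⊕0⊕0⊕1⊕0⊕1⊕0⊕0⊕1⊕0⊕0⊕1⊕0⊕1⊕0 = 0
p16 = XOR of data positions {17,18,19,20,21,22,23,24,25,26,27,28,29,30,31} = 1⊕1⊕0⊕0⊕1⊕0⊕0⊕0⊕1⊕0⊕0⊕1⊕0⊕1⊕0 = 0
Parity bits p1,p2,p4,p8,p16 = 10100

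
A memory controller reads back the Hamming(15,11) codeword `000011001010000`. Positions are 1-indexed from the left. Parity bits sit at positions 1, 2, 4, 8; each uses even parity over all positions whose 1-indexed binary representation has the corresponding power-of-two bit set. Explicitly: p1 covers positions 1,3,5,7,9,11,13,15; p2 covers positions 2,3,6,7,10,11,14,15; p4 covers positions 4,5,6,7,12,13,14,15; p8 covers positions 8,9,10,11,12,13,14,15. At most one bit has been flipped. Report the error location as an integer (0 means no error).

s1: b1⊕b3⊕b5⊕b7⊕b9⊕b11⊕b13⊕b15 = 0⊕0⊕1⊕0⊕1⊕1⊕0⊕0 = 1
s2: b2⊕b3⊕b6⊕b7⊕b10⊕b11⊕b14⊕b15 = 0⊕0⊕1⊕0⊕0⊕1⊕0⊕0 = 0
s4: b4⊕b5⊕b6⊕b7⊕b12⊕b13⊕b14⊕b15 = 0⊕1⊕1⊕0⊕0⊕0⊕0⊕0 = 0
s8: b8⊕b9⊕b10⊕b11⊕b12⊕b13⊕b14⊕b15 = 0⊕1⊕0⊕1⊕0⊕0⊕0⊕0 = 0
Syndrome (s8...s1) = 0001 → position 1.

1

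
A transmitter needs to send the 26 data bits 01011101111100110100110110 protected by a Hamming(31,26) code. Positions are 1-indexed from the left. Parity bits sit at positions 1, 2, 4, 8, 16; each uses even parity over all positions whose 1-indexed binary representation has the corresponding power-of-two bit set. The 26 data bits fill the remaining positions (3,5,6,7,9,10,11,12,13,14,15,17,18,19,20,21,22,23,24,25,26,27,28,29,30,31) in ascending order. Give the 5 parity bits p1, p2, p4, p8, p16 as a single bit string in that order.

Place data bits at non-power-of-two positions: b3=0, b5=1, b6=0, b7=1, b9=1, b10=1, b11=0, b12=1, b13=1, b14=1, b15=1, b17=1, b18=0, b19=0, b20=1, b21=1, b22=0, b23=1, b24=0, b25=0, b26=1, b27=1, b28=0, b29=1, b30=1, b31=0.
p1 = XOR of data positions {3,5,7,9,11,13,15,17,19,21,23,25,27,29,31} = 0⊕1⊕1⊕1⊕0⊕1⊕1⊕1⊕0⊕1⊕1⊕0⊕1⊕1⊕0 = 0
p2 = XOR of data positions {3,6,7,10,11,14,15,18,19,22,23,26,27,30,31} = 0⊕0⊕1⊕1⊕0⊕1⊕1⊕0⊕0⊕0⊕1⊕1⊕1⊕1⊕0 = 0
p4 = XOR of data positions {5,6,7,12,13,14,15,20,21,22,23,28,29,30,31} = 1⊕0⊕1⊕1⊕1⊕1⊕1⊕1⊕1⊕0⊕1⊕0⊕1⊕1⊕0 = 1
p8 = XOR of data positions {9,10,11,12,13,14,15,24,25,26,27,28,29,30,31} = 1⊕1⊕0⊕1⊕1⊕1⊕1⊕0⊕0⊕1⊕1⊕0⊕1⊕1⊕0 = 0
p16 = XOR of data positions {17,18,19,20,21,22,23,24,25,26,27,28,29,30,31} = 1⊕0⊕0⊕1⊕1⊕0⊕1⊕0⊕0⊕1⊕1⊕0⊕1⊕1⊕0 = 0
Parity bits p1,p2,p4,p8,p16 = 00100

00100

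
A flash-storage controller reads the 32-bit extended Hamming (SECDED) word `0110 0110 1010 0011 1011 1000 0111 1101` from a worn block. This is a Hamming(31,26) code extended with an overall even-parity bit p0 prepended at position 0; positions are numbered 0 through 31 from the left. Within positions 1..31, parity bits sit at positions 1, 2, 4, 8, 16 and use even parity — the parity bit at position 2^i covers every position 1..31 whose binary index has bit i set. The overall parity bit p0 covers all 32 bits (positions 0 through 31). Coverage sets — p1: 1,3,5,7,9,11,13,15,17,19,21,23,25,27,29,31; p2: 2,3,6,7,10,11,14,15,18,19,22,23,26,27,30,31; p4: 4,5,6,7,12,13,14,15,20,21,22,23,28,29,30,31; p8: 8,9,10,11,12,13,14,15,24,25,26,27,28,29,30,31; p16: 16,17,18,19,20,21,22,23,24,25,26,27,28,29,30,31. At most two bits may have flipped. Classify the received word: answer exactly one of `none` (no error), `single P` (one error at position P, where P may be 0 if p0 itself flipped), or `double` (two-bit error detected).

none

s1: b1⊕b3⊕b5⊕b7⊕b9⊕b11⊕b13⊕b15⊕b17⊕b19⊕b21⊕b23⊕b25⊕b27⊕b29⊕b31 = 1⊕0⊕1⊕0⊕0⊕0⊕0⊕1⊕0⊕1⊕0⊕0⊕1⊕1⊕1⊕1 = 0
s2: b2⊕b3⊕b6⊕b7⊕b10⊕b11⊕b14⊕b15⊕b18⊕b19⊕b22⊕b23⊕b26⊕b27⊕b30⊕b31 = 1⊕0⊕1⊕0⊕1⊕0⊕1⊕1⊕1⊕1⊕0⊕0⊕1⊕1⊕0⊕1 = 0
s4: b4⊕b5⊕b6⊕b7⊕b12⊕b13⊕b14⊕b15⊕b20⊕b21⊕b22⊕b23⊕b28⊕b29⊕b30⊕b31 = 0⊕1⊕1⊕0⊕0⊕0⊕1⊕1⊕1⊕0⊕0⊕0⊕1⊕1⊕0⊕1 = 0
s8: b8⊕b9⊕b10⊕b11⊕b12⊕b13⊕b14⊕b15⊕b24⊕b25⊕b26⊕b27⊕b28⊕b29⊕b30⊕b31 = 1⊕0⊕1⊕0⊕0⊕0⊕1⊕1⊕0⊕1⊕1⊕1⊕1⊕1⊕0⊕1 = 0
s16: b16⊕b17⊕b18⊕b19⊕b20⊕b21⊕b22⊕b23⊕b24⊕b25⊕b26⊕b27⊕b28⊕b29⊕b30⊕b31 = 1⊕0⊕1⊕1⊕1⊕0⊕0⊕0⊕0⊕1⊕1⊕1⊕1⊕1⊕0⊕1 = 0
Syndrome (s16...s1) = 00000 → position 0 (no error).
Overall parity (XOR of all 32 bits, including p0): 0⊕1⊕1⊕0⊕0⊕1⊕1⊕0⊕1⊕0⊕1⊕0⊕0⊕0⊕1⊕1⊕1⊕0⊕1⊕1⊕1⊕0⊕0⊕0⊕0⊕1⊕1⊕1⊕1⊕1⊕0⊕1 = 0
Overall=0, syndrome position=0 → no error.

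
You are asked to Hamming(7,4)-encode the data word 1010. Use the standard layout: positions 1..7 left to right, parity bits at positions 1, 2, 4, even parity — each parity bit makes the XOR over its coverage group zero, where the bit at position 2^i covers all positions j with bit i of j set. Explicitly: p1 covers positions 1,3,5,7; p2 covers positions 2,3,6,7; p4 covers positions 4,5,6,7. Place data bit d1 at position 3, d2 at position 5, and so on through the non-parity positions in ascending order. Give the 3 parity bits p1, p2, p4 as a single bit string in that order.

Place data bits at non-power-of-two positions: b3=1, b5=0, b6=1, b7=0.
p1 = XOR of data positions {3,5,7} = 1⊕0⊕0 = 1
p2 = XOR of data positions {3,6,7} = 1⊕1⊕0 = 0
p4 = XOR of data positions {5,6,7} = 0⊕1⊕0 = 1
Parity bits p1,p2,p4 = 101

101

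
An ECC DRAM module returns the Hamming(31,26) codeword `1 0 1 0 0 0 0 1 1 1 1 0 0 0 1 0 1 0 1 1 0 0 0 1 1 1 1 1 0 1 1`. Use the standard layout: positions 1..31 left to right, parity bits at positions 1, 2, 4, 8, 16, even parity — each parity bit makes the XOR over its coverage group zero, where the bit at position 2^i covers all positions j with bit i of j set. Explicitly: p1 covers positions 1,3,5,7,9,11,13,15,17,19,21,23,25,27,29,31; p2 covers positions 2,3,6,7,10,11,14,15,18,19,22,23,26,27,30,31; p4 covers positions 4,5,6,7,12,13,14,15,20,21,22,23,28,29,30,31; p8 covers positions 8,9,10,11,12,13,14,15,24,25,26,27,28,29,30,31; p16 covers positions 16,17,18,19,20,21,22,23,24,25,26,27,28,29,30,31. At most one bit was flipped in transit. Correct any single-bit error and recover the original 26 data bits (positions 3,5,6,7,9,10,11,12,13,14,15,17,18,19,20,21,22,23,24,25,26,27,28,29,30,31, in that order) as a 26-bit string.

10101110001101100011111011

s1: b1⊕b3⊕b5⊕b7⊕b9⊕b11⊕b13⊕b15⊕b17⊕b19⊕b21⊕b23⊕b25⊕b27⊕b29⊕b31 = 1⊕1⊕0⊕0⊕1⊕1⊕0⊕1⊕1⊕1⊕0⊕0⊕1⊕1⊕0⊕1 = 0
s2: b2⊕b3⊕b6⊕b7⊕b10⊕b11⊕b14⊕b15⊕b18⊕b19⊕b22⊕b23⊕b26⊕b27⊕b30⊕b31 = 0⊕1⊕0⊕0⊕1⊕1⊕0⊕1⊕0⊕1⊕0⊕0⊕1⊕1⊕1⊕1 = 1
s4: b4⊕b5⊕b6⊕b7⊕b12⊕b13⊕b14⊕b15⊕b20⊕b21⊕b22⊕b23⊕b28⊕b29⊕b30⊕b31 = 0⊕0⊕0⊕0⊕0⊕0⊕0⊕1⊕1⊕0⊕0⊕0⊕1⊕0⊕1⊕1 = 1
s8: b8⊕b9⊕b10⊕b11⊕b12⊕b13⊕b14⊕b15⊕b24⊕b25⊕b26⊕b27⊕b28⊕b29⊕b30⊕b31 = 1⊕1⊕1⊕1⊕0⊕0⊕0⊕1⊕1⊕1⊕1⊕1⊕1⊕0⊕1⊕1 = 0
s16: b16⊕b17⊕b18⊕b19⊕b20⊕b21⊕b22⊕b23⊕b24⊕b25⊕b26⊕b27⊕b28⊕b29⊕b30⊕b31 = 0⊕1⊕0⊕1⊕1⊕0⊕0⊕0⊕1⊕1⊕1⊕1⊕1⊕0⊕1⊕1 = 0
Syndrome (s16...s1) = 00110 → position 6.
Flip bit 6: corrected codeword = 1010010111100010101100011111011
Data bits at positions 3,5,6,7,9,10,11,12,13,14,15,17,18,19,20,21,22,23,24,25,26,27,28,29,30,31: 10101110001101100011111011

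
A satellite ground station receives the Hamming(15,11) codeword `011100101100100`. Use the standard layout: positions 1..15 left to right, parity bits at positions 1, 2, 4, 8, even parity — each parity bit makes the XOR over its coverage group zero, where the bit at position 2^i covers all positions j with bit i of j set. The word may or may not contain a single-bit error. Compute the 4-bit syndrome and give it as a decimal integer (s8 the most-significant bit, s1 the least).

s1: b1⊕b3⊕b5⊕b7⊕b9⊕b11⊕b13⊕b15 = 0⊕1⊕0⊕1⊕1⊕0⊕1⊕0 = 0
s2: b2⊕b3⊕b6⊕b7⊕b10⊕b11⊕b14⊕b15 = 1⊕1⊕0⊕1⊕1⊕0⊕0⊕0 = 0
s4: b4⊕b5⊕b6⊕b7⊕b12⊕b13⊕b14⊕b15 = 1⊕0⊕0⊕1⊕0⊕1⊕0⊕0 = 1
s8: b8⊕b9⊕b10⊕b11⊕b12⊕b13⊕b14⊕b15 = 0⊕1⊕1⊕0⊕0⊕1⊕0⊕0 = 1
Syndrome (s8...s1) = 1100 → position 12.

12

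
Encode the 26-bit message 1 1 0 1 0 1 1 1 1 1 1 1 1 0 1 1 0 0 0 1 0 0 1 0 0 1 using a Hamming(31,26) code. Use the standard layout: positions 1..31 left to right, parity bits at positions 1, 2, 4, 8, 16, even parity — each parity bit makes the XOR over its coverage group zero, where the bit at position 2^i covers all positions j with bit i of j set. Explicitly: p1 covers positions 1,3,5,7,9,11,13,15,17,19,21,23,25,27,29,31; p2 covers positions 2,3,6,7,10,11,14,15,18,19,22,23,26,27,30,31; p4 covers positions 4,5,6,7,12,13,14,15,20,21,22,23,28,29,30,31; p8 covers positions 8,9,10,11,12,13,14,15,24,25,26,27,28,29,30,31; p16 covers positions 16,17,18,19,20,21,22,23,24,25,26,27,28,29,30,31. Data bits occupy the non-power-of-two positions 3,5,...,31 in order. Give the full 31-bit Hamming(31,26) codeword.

Place data bits at non-power-of-two positions: b3=1, b5=1, b6=0, b7=1, b9=0, b10=1, b11=1, b12=1, b13=1, b14=1, b15=1, b17=1, b18=1, b19=0, b20=1, b21=1, b22=0, b23=0, b24=0, b25=1, b26=0, b27=0, b28=1, b29=0, b30=0, b31=1.
p1 = XOR of data positions {3,5,7,9,11,13,15,17,19,21,23,25,27,29,31} = 1⊕1⊕1⊕0⊕1⊕1⊕1⊕1⊕0⊕1⊕0⊕1⊕0⊕0⊕1 = 0
p2 = XOR of data positions {3,6,7,10,11,14,15,18,19,22,23,26,27,30,31} = 1⊕0⊕1⊕1⊕1⊕1⊕1⊕1⊕0⊕0⊕0⊕0⊕0⊕0⊕1 = 0
p4 = XOR of data positions {5,6,7,12,13,14,15,20,21,22,23,28,29,30,31} = 1⊕0⊕1⊕1⊕1⊕1⊕1⊕1⊕1⊕0⊕0⊕1⊕0⊕0⊕1 = 0
p8 = XOR of data positions {9,10,11,12,13,14,15,24,25,26,27,28,29,30,31} = 0⊕1⊕1⊕1⊕1⊕1⊕1⊕0⊕1⊕0⊕0⊕1⊕0⊕0⊕1 = 1
p16 = XOR of data positions {17,18,19,20,21,22,23,24,25,26,27,28,29,30,31} = 1⊕1⊕0⊕1⊕1⊕0⊕0⊕0⊕1⊕0⊕0⊕1⊕0⊕0⊕1 = 1
Codeword b1..b31 = 0010101101111111110110001001001

0010101101111111110110001001001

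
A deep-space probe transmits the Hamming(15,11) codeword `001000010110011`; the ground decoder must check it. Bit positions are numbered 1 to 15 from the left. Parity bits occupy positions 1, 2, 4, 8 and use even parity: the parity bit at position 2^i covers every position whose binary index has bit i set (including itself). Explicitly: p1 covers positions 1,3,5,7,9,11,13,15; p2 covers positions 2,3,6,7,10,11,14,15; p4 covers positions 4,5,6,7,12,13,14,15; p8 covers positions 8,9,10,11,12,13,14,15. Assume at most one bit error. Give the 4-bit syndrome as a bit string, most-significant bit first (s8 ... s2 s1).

s1: b1⊕b3⊕b5⊕b7⊕b9⊕b11⊕b13⊕b15 = 0⊕1⊕0⊕0⊕0⊕1⊕0⊕1 = 1
s2: b2⊕b3⊕b6⊕b7⊕b10⊕b11⊕b14⊕b15 = 0⊕1⊕0⊕0⊕1⊕1⊕1⊕1 = 1
s4: b4⊕b5⊕b6⊕b7⊕b12⊕b13⊕b14⊕b15 = 0⊕0⊕0⊕0⊕0⊕0⊕1⊕1 = 0
s8: b8⊕b9⊕b10⊕b11⊕b12⊕b13⊕b14⊕b15 = 1⊕0⊕1⊕1⊕0⊕0⊕1⊕1 = 1
Syndrome (s8...s1) = 1011 → position 11.

1011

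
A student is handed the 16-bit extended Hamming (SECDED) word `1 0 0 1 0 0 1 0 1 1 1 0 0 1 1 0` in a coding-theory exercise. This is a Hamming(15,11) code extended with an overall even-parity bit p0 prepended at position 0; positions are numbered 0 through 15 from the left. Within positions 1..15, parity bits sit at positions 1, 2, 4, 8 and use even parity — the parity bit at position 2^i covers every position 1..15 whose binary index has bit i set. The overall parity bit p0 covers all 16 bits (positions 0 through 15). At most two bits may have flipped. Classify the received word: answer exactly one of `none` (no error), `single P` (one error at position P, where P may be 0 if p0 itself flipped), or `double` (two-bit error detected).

s1: b1⊕b3⊕b5⊕b7⊕b9⊕b11⊕b13⊕b15 = 0⊕1⊕0⊕0⊕1⊕0⊕1⊕0 = 1
s2: b2⊕b3⊕b6⊕b7⊕b10⊕b11⊕b14⊕b15 = 0⊕1⊕1⊕0⊕1⊕0⊕1⊕0 = 0
s4: b4⊕b5⊕b6⊕b7⊕b12⊕b13⊕b14⊕b15 = 0⊕0⊕1⊕0⊕0⊕1⊕1⊕0 = 1
s8: b8⊕b9⊕b10⊕b11⊕b12⊕b13⊕b14⊕b15 = 1⊕1⊕1⊕0⊕0⊕1⊕1⊕0 = 1
Syndrome (s8...s1) = 1101 → position 13.
Overall parity (XOR of all 16 bits, including p0): 1⊕0⊕0⊕1⊕0⊕0⊕1⊕0⊕1⊕1⊕1⊕0⊕0⊕1⊕1⊕0 = 0
Overall=0, syndrome position=13 → double-bit error detected (uncorrectable).

double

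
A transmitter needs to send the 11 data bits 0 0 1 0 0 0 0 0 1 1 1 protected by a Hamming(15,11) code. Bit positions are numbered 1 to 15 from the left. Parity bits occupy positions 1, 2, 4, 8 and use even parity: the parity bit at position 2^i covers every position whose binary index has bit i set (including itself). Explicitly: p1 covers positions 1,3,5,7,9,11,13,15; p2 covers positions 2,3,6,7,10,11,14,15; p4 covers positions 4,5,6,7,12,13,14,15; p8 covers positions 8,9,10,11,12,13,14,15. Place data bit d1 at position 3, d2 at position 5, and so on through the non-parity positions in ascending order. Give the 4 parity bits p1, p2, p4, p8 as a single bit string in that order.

0101

Place data bits at non-power-of-two positions: b3=0, b5=0, b6=1, b7=0, b9=0, b10=0, b11=0, b12=0, b13=1, b14=1, b15=1.
p1 = XOR of data positions {3,5,7,9,11,13,15} = 0⊕0⊕0⊕0⊕0⊕1⊕1 = 0
p2 = XOR of data positions {3,6,7,10,11,14,15} = 0⊕1⊕0⊕0⊕0⊕1⊕1 = 1
p4 = XOR of data positions {5,6,7,12,13,14,15} = 0⊕1⊕0⊕0⊕1⊕1⊕1 = 0
p8 = XOR of data positions {9,10,11,12,13,14,15} = 0⊕0⊕0⊕0⊕1⊕1⊕1 = 1
Parity bits p1,p2,p4,p8 = 0101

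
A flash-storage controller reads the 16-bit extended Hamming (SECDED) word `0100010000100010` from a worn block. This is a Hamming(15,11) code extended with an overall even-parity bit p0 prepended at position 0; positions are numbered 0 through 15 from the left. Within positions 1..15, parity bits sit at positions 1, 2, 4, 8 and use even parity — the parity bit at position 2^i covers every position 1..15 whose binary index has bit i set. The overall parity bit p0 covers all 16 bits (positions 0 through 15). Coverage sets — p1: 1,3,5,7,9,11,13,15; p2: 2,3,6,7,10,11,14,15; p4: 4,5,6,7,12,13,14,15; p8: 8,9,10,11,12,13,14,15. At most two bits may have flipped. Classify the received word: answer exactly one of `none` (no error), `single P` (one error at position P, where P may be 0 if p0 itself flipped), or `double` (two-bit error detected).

s1: b1⊕b3⊕b5⊕b7⊕b9⊕b11⊕b13⊕b15 = 1⊕0⊕1⊕0⊕0⊕0⊕0⊕0 = 0
s2: b2⊕b3⊕b6⊕b7⊕b10⊕b11⊕b14⊕b15 = 0⊕0⊕0⊕0⊕1⊕0⊕1⊕0 = 0
s4: b4⊕b5⊕b6⊕b7⊕b12⊕b13⊕b14⊕b15 = 0⊕1⊕0⊕0⊕0⊕0⊕1⊕0 = 0
s8: b8⊕b9⊕b10⊕b11⊕b12⊕b13⊕b14⊕b15 = 0⊕0⊕1⊕0⊕0⊕0⊕1⊕0 = 0
Syndrome (s8...s1) = 0000 → position 0 (no error).
Overall parity (XOR of all 16 bits, including p0): 0⊕1⊕0⊕0⊕0⊕1⊕0⊕0⊕0⊕0⊕1⊕0⊕0⊕0⊕1⊕0 = 0
Overall=0, syndrome position=0 → no error.

none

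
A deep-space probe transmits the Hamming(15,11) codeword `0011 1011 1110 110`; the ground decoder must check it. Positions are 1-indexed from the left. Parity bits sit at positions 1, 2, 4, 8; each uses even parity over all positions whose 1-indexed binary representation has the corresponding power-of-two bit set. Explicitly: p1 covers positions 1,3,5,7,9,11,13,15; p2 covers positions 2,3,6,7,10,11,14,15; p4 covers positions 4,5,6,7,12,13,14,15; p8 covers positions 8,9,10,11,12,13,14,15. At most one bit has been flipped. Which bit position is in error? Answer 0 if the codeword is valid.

6

s1: b1⊕b3⊕b5⊕b7⊕b9⊕b11⊕b13⊕b15 = 0⊕1⊕1⊕1⊕1⊕1⊕1⊕0 = 0
s2: b2⊕b3⊕b6⊕b7⊕b10⊕b11⊕b14⊕b15 = 0⊕1⊕0⊕1⊕1⊕1⊕1⊕0 = 1
s4: b4⊕b5⊕b6⊕b7⊕b12⊕b13⊕b14⊕b15 = 1⊕1⊕0⊕1⊕0⊕1⊕1⊕0 = 1
s8: b8⊕b9⊕b10⊕b11⊕b12⊕b13⊕b14⊕b15 = 1⊕1⊕1⊕1⊕0⊕1⊕1⊕0 = 0
Syndrome (s8...s1) = 0110 → position 6.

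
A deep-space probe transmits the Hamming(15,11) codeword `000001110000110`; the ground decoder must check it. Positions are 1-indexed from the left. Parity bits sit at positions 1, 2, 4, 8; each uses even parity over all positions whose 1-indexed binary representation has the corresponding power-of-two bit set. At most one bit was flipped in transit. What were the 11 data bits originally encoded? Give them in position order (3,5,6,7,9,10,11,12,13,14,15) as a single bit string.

00110100110

s1: b1⊕b3⊕b5⊕b7⊕b9⊕b11⊕b13⊕b15 = 0⊕0⊕0⊕1⊕0⊕0⊕1⊕0 = 0
s2: b2⊕b3⊕b6⊕b7⊕b10⊕b11⊕b14⊕b15 = 0⊕0⊕1⊕1⊕0⊕0⊕1⊕0 = 1
s4: b4⊕b5⊕b6⊕b7⊕b12⊕b13⊕b14⊕b15 = 0⊕0⊕1⊕1⊕0⊕1⊕1⊕0 = 0
s8: b8⊕b9⊕b10⊕b11⊕b12⊕b13⊕b14⊕b15 = 1⊕0⊕0⊕0⊕0⊕1⊕1⊕0 = 1
Syndrome (s8...s1) = 1010 → position 10.
Flip bit 10: corrected codeword = 000001110100110
Data bits at positions 3,5,6,7,9,10,11,12,13,14,15: 00110100110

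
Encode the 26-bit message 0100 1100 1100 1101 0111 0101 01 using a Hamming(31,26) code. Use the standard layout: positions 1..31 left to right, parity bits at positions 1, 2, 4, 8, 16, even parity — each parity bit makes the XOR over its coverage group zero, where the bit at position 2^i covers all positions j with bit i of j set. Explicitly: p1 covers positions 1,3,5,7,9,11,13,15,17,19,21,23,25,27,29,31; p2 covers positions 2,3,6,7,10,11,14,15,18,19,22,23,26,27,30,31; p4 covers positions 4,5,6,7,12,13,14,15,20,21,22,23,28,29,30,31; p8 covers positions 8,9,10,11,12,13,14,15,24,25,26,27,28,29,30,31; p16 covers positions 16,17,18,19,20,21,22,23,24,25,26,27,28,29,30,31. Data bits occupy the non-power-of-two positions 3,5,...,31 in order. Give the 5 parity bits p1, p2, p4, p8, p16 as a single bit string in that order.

Place data bits at non-power-of-two positions: b3=0, b5=1, b6=0, b7=0, b9=1, b10=1, b11=0, b12=0, b13=1, b14=1, b15=0, b17=0, b18=1, b19=1, b20=0, b21=1, b22=0, b23=1, b24=1, b25=1, b26=0, b27=1, b28=0, b29=1, b30=0, b31=1.
p1 = XOR of data positions {3,5,7,9,11,13,15,17,19,21,23,25,27,29,31} = 0⊕1⊕0⊕1⊕0⊕1⊕0⊕0⊕1⊕1⊕1⊕1⊕1⊕1⊕1 = 0
p2 = XOR of data positions {3,6,7,10,11,14,15,18,19,22,23,26,27,30,31} = 0⊕0⊕0⊕1⊕0⊕1⊕0⊕1⊕1⊕0⊕1⊕0⊕1⊕0⊕1 = 1
p4 = XOR of data positions {5,6,7,12,13,14,15,20,21,22,23,28,29,30,31} = 1⊕0⊕0⊕0⊕1⊕1⊕0⊕0⊕1⊕0⊕1⊕0⊕1⊕0⊕1 = 1
p8 = XOR of data positions {9,10,11,12,13,14,15,24,25,26,27,28,29,30,31} = 1⊕1⊕0⊕0⊕1⊕1⊕0⊕1⊕1⊕0⊕1⊕0⊕1⊕0⊕1 = 1
p16 = XOR of data positions {17,18,19,20,21,22,23,24,25,26,27,28,29,30,31} = 0⊕1⊕1⊕0⊕1⊕0⊕1⊕1⊕1⊕0⊕1⊕0⊕1⊕0⊕1 = 1
Parity bits p1,p2,p4,p8,p16 = 01111

01111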